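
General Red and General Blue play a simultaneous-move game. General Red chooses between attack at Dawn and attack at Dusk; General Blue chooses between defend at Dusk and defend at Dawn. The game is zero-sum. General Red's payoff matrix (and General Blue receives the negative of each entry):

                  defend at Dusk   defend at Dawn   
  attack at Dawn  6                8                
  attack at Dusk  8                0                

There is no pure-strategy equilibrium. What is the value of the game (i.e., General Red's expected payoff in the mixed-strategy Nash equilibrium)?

General Red's indifference between attack at Dawn and attack at Dusk determines General Blue's mixing probability q:
  General Red's payoff to attack at Dawn: q·6 + (1−q)·8 = -2q + 8
  General Red's payoff to attack at Dusk: q·8 + (1−q)·0 = 8q
  -2q + 8 = 8q  ⇒  -10q = -8  ⇒  q = 4/5.
The value is General Red's expected payoff against this mix (using attack at Dawn): (4/5)·6 + (1/5)·8 = 32/5.

v = 32/5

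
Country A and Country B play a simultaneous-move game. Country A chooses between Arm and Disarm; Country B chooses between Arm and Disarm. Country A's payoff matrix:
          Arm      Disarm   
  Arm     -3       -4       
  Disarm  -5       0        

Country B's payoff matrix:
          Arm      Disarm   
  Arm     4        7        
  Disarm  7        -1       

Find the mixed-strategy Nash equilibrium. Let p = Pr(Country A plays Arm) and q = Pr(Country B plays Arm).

In a mixed equilibrium Country B is indifferent between Arm and Disarm; this condition fixes p.
  Country B's payoff from Arm: p·4 + (1−p)·7 = -3p + 7
  Country B's payoff from Disarm: p·7 + (1−p)·(-1) = 8p - 1
  -3p + 7 = 8p - 1  ⇒  -11p = -8  ⇒  p = 8/11.
Set Country A's expected payoff from Arm equal to that from Disarm:
  Country A's expected payoff from Arm: q·(-3) + (1−q)·(-4) = q - 4
  Country A's expected payoff from Disarm: q·(-5) + (1−q)·0 = -5q
  q - 4 = -5q  ⇒  6q = 4  ⇒  q = 2/3.

p = 8/11, q = 2/3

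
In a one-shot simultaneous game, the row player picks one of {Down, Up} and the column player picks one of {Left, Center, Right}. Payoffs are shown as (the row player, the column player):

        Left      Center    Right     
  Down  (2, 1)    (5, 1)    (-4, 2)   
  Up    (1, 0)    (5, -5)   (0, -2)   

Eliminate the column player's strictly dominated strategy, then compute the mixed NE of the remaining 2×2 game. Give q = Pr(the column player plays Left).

q = 4/5

The column player's strategy Center is strictly dominated by Right: 2 > 1 and -2 > -5. Eliminate Center.
Set the row player's expected payoff from Down equal to that from Up:
  the row player's payoff from Down: q·2 + (1−q)·(-4) = 6q - 4
  the row player's payoff from Up: q·1 + (1−q)·0 = q
  6q - 4 = q  ⇒  5q = 4  ⇒  q = 4/5.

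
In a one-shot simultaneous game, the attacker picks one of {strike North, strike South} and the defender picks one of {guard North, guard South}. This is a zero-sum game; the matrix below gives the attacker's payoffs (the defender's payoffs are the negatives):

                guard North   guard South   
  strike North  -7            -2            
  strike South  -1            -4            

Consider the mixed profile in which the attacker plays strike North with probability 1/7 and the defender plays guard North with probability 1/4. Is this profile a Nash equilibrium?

Given the attacker's mix p = 1/7, the defender's payoff from guard North is 13/7 but from guard South is 26/7. The defender strictly prefers guard South, so the defender would not mix.
So the proposed profile is not a Nash equilibrium.

No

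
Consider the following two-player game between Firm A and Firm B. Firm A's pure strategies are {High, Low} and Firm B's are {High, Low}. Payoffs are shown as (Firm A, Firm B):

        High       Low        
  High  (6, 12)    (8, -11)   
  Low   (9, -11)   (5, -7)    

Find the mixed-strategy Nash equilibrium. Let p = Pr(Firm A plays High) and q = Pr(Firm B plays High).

p = 4/27, q = 1/2

Set Firm B's expected payoff from High equal to that from Low:
  Firm B's expected payoff from High: p·12 + (1−p)·(-11) = 23p - 11
  Firm B's expected payoff from Low: p·(-11) + (1−p)·(-7) = -4p - 7
  23p - 11 = -4p - 7  ⇒  27p = 4  ⇒  p = 4/27.
Firm B's mix must leave Firm A indifferent between High and Low.
  Firm A's expected payoff from High: q·6 + (1−q)·8 = -2q + 8
  Firm A's expected payoff from Low: q·9 + (1−q)·5 = 4q + 5
  -2q + 8 = 4q + 5  ⇒  -6q = -3  ⇒  q = 1/2.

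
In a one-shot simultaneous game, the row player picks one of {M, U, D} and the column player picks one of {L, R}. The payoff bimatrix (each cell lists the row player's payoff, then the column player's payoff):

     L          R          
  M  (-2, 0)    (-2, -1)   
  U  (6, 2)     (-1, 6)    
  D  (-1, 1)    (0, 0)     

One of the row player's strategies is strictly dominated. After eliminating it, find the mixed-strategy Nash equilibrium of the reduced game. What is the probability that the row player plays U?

The row player's strategy M is strictly dominated by D: -1 > -2 and 0 > -2. Eliminate M.
The column player's indifference between L and R determines the row player's mixing probability p:
  the column player's payoff from L: p·2 + (1−p)·1 = p + 1
  the column player's payoff from R: p·6 + (1−p)·0 = 6p
  p + 1 = 6p  ⇒  -5p = -1  ⇒  p = 1/5.

p = 1/5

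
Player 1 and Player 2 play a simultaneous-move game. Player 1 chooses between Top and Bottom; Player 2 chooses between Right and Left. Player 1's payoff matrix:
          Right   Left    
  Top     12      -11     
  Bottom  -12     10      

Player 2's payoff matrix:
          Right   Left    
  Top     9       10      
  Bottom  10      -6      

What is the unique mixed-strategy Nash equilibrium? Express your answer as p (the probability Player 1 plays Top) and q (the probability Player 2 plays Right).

p = 16/17, q = 7/15

Player 2's indifference between Right and Left determines Player 1's mixing probability p:
  Player 2's payoff from Right: p·9 + (1−p)·10 = -p + 10
  Player 2's payoff from Left: p·10 + (1−p)·(-6) = 16p - 6
  -p + 10 = 16p - 6  ⇒  -17p = -16  ⇒  p = 16/17.
Player 1's indifference between Top and Bottom determines Player 2's mixing probability q:
  Player 1's expected payoff from Top: q·12 + (1−q)·(-11) = 23q - 11
  Player 1's expected payoff from Bottom: q·(-12) + (1−q)·10 = -22q + 10
  23q - 11 = -22q + 10  ⇒  45q = 21  ⇒  q = 7/15.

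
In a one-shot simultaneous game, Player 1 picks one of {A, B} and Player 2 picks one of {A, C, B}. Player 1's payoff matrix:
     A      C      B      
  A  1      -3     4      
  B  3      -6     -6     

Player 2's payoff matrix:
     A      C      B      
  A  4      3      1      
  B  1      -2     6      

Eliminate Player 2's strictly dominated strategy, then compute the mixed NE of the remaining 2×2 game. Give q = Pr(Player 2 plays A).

Player 2's strategy C is strictly dominated by A: 4 > 3 and 1 > -2. Eliminate C.
For Player 1 to be willing to mix, Player 1 must be indifferent between A and B, which pins down Player 2's mix.
  Player 1's expected payoff from A: q·1 + (1−q)·4 = -3q + 4
  Player 1's expected payoff from B: q·3 + (1−q)·(-6) = 9q - 6
  -3q + 4 = 9q - 6  ⇒  -12q = -10  ⇒  q = 5/6.

q = 5/6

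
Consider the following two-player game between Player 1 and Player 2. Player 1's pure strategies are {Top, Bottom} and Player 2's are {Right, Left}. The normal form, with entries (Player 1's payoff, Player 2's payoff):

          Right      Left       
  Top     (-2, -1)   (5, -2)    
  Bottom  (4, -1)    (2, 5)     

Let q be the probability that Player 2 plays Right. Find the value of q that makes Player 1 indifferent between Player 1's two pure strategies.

In a mixed equilibrium Player 1 is indifferent between Top and Bottom; this condition fixes q.
  Player 1's payoff to Top: q·(-2) + (1−q)·5 = -7q + 5
  Player 1's payoff to Bottom: q·4 + (1−q)·2 = 2q + 2
  -7q + 5 = 2q + 2  ⇒  -9q = -3  ⇒  q = 1/3.

q = 1/3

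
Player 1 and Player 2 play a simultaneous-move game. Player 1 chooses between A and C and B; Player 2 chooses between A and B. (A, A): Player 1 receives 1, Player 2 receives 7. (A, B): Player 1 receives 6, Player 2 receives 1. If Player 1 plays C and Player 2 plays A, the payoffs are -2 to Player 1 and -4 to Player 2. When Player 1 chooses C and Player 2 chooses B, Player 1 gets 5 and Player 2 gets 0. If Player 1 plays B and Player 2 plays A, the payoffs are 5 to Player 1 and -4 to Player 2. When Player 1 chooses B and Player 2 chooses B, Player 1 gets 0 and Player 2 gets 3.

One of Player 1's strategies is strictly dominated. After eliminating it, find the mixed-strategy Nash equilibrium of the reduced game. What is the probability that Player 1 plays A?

p = 7/13

Player 1's strategy C is strictly dominated by A: 1 > -2 and 6 > 5. Eliminate C.
For Player 2 to be willing to mix, Player 2 must be indifferent between A and B, which pins down Player 1's mix.
  Player 2's expected payoff from A: p·7 + (1−p)·(-4) = 11p - 4
  Player 2's expected payoff from B: p·1 + (1−p)·3 = -2p + 3
  11p - 4 = -2p + 3  ⇒  13p = 7  ⇒  p = 7/13.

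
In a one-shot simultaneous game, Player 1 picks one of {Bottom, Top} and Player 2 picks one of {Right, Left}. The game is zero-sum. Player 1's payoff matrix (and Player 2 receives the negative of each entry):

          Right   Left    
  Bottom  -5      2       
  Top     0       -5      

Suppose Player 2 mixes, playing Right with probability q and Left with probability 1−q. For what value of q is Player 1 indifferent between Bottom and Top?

q = 7/12

Set Player 1's expected payoff from Bottom equal to that from Top:
  Player 1's payoff from Bottom: q·(-5) + (1−q)·2 = -7q + 2
  Player 1's payoff from Top: q·0 + (1−q)·(-5) = 5q - 5
  -7q + 2 = 5q - 5  ⇒  -12q = -7  ⇒  q = 7/12.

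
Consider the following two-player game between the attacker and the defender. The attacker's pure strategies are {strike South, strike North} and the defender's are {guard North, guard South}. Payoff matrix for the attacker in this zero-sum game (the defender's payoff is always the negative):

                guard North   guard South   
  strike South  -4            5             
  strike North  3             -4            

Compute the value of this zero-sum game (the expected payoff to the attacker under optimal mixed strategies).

v = -1/16

In a mixed equilibrium the attacker is indifferent between strike South and strike North; this condition fixes q.
  the attacker's payoff from strike South: q·(-4) + (1−q)·5 = -9q + 5
  the attacker's payoff from strike North: q·3 + (1−q)·(-4) = 7q - 4
  -9q + 5 = 7q - 4  ⇒  -16q = -9  ⇒  q = 9/16.
The value is the attacker's expected payoff against this mix (using strike South): (9/16)·(-4) + (7/16)·5 = -1/16.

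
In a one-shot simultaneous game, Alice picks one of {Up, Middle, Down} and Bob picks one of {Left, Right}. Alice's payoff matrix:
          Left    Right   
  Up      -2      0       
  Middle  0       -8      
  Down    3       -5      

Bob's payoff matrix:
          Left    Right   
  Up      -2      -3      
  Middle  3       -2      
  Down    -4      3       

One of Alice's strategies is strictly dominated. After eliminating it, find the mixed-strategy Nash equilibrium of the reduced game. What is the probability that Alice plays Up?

p = 7/8

Alice's strategy Middle is strictly dominated by Down: 3 > 0 and -5 > -8. Eliminate Middle.
Set Bob's expected payoff from Left equal to that from Right:
  Bob's payoff from Left: p·(-2) + (1−p)·(-4) = 2p - 4
  Bob's payoff from Right: p·(-3) + (1−p)·3 = -6p + 3
  2p - 4 = -6p + 3  ⇒  8p = 7  ⇒  p = 7/8.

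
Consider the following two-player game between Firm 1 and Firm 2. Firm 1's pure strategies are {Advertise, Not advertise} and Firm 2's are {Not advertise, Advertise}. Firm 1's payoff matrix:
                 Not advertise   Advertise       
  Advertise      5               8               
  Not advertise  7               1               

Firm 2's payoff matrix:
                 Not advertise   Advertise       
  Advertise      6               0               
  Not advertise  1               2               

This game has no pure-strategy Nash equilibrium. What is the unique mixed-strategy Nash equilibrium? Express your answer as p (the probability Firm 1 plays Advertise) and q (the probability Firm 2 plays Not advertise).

p = 1/7, q = 7/9

Set Firm 2's expected payoff from Not advertise equal to that from Advertise:
  Firm 2's payoff from Not advertise: p·6 + (1−p)·1 = 5p + 1
  Firm 2's payoff from Advertise: p·0 + (1−p)·2 = -2p + 2
  5p + 1 = -2p + 2  ⇒  7p = 1  ⇒  p = 1/7.
Set Firm 1's expected payoff from Advertise equal to that from Not advertise:
  Firm 1's payoff from Advertise: q·5 + (1−q)·8 = -3q + 8
  Firm 1's payoff from Not advertise: q·7 + (1−q)·1 = 6q + 1
  -3q + 8 = 6q + 1  ⇒  -9q = -7  ⇒  q = 7/9.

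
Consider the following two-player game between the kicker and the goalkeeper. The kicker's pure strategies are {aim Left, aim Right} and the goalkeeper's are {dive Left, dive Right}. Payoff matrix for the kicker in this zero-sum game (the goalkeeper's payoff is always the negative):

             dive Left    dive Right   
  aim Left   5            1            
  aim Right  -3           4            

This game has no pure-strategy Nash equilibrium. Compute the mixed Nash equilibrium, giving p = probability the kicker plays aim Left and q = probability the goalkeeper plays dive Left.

p = 7/11, q = 3/11

The kicker's mix must leave the goalkeeper indifferent between dive Left and dive Right.
  the goalkeeper's payoff to dive Left: p·(-5) + (1−p)·3 = -8p + 3
  the goalkeeper's payoff to dive Right: p·(-1) + (1−p)·(-4) = 3p - 4
  -8p + 3 = 3p - 4  ⇒  -11p = -7  ⇒  p = 7/11.
Set the kicker's expected payoff from aim Left equal to that from aim Right:
  the kicker's expected payoff from aim Left: q·5 + (1−q)·1 = 4q + 1
  the kicker's expected payoff from aim Right: q·(-3) + (1−q)·4 = -7q + 4
  4q + 1 = -7q + 4  ⇒  11q = 3  ⇒  q = 3/11.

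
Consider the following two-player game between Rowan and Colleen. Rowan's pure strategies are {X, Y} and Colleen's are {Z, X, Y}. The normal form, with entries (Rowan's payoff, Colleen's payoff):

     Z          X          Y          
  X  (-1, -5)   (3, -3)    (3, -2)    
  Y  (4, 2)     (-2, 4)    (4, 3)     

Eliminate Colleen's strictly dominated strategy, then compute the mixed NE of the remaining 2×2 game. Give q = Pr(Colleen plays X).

q = 1/6

Colleen's strategy Z is strictly dominated by X: -3 > -5 and 4 > 2. Eliminate Z.
For Rowan to be willing to mix, Rowan must be indifferent between X and Y, which pins down Colleen's mix.
  Rowan's payoff to X: q·3 + (1−q)·3 = 3
  Rowan's payoff to Y: q·(-2) + (1−q)·4 = -6q + 4
  3 = -6q + 4  ⇒  6q = 1  ⇒  q = 1/6.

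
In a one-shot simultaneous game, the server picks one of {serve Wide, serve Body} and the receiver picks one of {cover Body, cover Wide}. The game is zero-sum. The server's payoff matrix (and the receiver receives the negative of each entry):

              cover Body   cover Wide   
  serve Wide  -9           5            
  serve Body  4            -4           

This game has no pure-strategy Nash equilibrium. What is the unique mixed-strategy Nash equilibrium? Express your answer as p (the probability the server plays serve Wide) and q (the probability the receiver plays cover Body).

Set the receiver's expected payoff from cover Body equal to that from cover Wide:
  the receiver's payoff from cover Body: p·9 + (1−p)·(-4) = 13p - 4
  the receiver's payoff from cover Wide: p·(-5) + (1−p)·4 = -9p + 4
  13p - 4 = -9p + 4  ⇒  22p = 8  ⇒  p = 4/11.
Set the server's expected payoff from serve Wide equal to that from serve Body:
  the server's payoff from serve Wide: q·(-9) + (1−q)·5 = -14q + 5
  the server's payoff from serve Body: q·4 + (1−q)·(-4) = 8q - 4
  -14q + 5 = 8q - 4  ⇒  -22q = -9  ⇒  q = 9/22.

p = 4/11, q = 9/22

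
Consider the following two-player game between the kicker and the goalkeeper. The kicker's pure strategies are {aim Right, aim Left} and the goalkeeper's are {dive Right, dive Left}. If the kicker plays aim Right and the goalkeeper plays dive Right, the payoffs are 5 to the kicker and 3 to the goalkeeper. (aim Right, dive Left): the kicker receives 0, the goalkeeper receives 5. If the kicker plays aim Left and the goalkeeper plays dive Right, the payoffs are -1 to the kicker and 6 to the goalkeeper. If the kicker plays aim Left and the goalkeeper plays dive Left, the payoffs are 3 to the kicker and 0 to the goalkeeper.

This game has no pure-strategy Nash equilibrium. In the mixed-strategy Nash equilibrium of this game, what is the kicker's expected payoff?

5/3

The goalkeeper's mix must leave the kicker indifferent between aim Right and aim Left.
  the kicker's payoff to aim Right: q·5 + (1−q)·0 = 5q
  the kicker's payoff to aim Left: q·(-1) + (1−q)·3 = -4q + 3
  5q = -4q + 3  ⇒  9q = 3  ⇒  q = 1/3.
At equilibrium the kicker is indifferent across rows, so the kicker's payoff equals the payoff from aim Right: (1/3)·5 + (2/3)·0 = 5/3.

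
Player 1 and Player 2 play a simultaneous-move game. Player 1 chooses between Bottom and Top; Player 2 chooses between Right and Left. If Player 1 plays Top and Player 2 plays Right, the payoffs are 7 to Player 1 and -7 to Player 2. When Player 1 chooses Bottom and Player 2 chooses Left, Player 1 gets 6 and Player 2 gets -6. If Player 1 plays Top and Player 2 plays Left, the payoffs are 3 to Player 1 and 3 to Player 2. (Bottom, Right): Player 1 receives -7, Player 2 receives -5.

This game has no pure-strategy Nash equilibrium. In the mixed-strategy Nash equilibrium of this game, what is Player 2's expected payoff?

-57/11

In a mixed equilibrium Player 2 is indifferent between Right and Left; this condition fixes p.
  Player 2's payoff to Right: p·(-5) + (1−p)·(-7) = 2p - 7
  Player 2's payoff to Left: p·(-6) + (1−p)·3 = -9p + 3
  2p - 7 = -9p + 3  ⇒  11p = 10  ⇒  p = 10/11.
At equilibrium Player 2 is indifferent across columns, so Player 2's payoff equals the payoff from Right: (10/11)·(-5) + (1/11)·(-7) = -57/11.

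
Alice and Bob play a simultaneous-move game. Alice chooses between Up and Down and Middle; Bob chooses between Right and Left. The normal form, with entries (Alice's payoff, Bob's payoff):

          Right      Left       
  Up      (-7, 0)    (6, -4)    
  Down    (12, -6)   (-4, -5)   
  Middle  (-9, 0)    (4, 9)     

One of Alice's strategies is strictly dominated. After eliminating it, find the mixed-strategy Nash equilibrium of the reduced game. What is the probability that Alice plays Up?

Alice's strategy Middle is strictly dominated by Up: -7 > -9 and 6 > 4. Eliminate Middle.
In a mixed equilibrium Bob is indifferent between Right and Left; this condition fixes p.
  Bob's payoff from Right: p·0 + (1−p)·(-6) = 6p - 6
  Bob's payoff from Left: p·(-4) + (1−p)·(-5) = p - 5
  6p - 6 = p - 5  ⇒  5p = 1  ⇒  p = 1/5.

p = 1/5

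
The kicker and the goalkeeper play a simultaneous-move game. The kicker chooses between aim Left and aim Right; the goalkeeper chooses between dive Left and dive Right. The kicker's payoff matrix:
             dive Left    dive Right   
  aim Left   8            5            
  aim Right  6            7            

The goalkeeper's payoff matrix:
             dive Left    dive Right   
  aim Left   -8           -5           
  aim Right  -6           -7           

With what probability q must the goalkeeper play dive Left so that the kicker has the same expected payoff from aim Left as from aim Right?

In a mixed equilibrium the kicker is indifferent between aim Left and aim Right; this condition fixes q.
  the kicker's payoff from aim Left: q·8 + (1−q)·5 = 3q + 5
  the kicker's payoff from aim Right: q·6 + (1−q)·7 = -q + 7
  3q + 5 = -q + 7  ⇒  4q = 2  ⇒  q = 1/2.

q = 1/2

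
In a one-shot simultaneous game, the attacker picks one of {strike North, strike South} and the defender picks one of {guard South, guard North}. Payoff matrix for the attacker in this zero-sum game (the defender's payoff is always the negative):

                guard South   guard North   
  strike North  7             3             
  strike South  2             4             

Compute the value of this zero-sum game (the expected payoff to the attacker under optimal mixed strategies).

v = 11/3

In a mixed equilibrium the attacker is indifferent between strike North and strike South; this condition fixes q.
  the attacker's payoff from strike North: q·7 + (1−q)·3 = 4q + 3
  the attacker's payoff from strike South: q·2 + (1−q)·4 = -2q + 4
  4q + 3 = -2q + 4  ⇒  6q = 1  ⇒  q = 1/6.
The value is the attacker's expected payoff against this mix (using strike North): (1/6)·7 + (5/6)·3 = 11/3.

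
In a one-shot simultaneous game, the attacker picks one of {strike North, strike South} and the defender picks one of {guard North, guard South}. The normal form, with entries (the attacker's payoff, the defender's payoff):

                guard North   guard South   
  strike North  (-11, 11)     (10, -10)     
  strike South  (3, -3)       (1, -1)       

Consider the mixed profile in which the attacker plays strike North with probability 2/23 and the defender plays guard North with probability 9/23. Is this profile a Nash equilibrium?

Yes

Check the defender's indifference given the attacker's mix p = 2/23:
  payoff from guard North = -41/23; payoff from guard South = -41/23 — equal.
Check the attacker's indifference given the defender's mix q = 9/23:
  payoff from strike North = 41/23; payoff from strike South = 41/23 — equal.
Both players are indifferent, so neither can profitably deviate.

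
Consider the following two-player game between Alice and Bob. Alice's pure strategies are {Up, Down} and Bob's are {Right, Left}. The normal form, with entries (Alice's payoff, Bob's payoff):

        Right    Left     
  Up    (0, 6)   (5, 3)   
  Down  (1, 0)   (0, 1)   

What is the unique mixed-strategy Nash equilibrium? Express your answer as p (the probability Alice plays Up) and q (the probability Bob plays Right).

p = 1/4, q = 5/6

In a mixed equilibrium Bob is indifferent between Right and Left; this condition fixes p.
  Bob's payoff from Right: p·6 + (1−p)·0 = 6p
  Bob's payoff from Left: p·3 + (1−p)·1 = 2p + 1
  6p = 2p + 1  ⇒  4p = 1  ⇒  p = 1/4.
Set Alice's expected payoff from Up equal to that from Down:
  Alice's expected payoff from Up: q·0 + (1−q)·5 = -5q + 5
  Alice's expected payoff from Down: q·1 + (1−q)·0 = q
  -5q + 5 = q  ⇒  -6q = -5  ⇒  q = 5/6.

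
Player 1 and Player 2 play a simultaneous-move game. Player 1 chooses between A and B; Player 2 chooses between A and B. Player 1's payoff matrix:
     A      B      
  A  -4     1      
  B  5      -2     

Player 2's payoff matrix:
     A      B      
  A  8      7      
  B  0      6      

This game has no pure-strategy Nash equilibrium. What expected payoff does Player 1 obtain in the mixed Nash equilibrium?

For Player 1 to be willing to mix, Player 1 must be indifferent between A and B, which pins down Player 2's mix.
  Player 1's payoff to A: q·(-4) + (1−q)·1 = -5q + 1
  Player 1's payoff to B: q·5 + (1−q)·(-2) = 7q - 2
  -5q + 1 = 7q - 2  ⇒  -12q = -3  ⇒  q = 1/4.
At equilibrium Player 1 is indifferent across rows, so Player 1's payoff equals the payoff from A: (1/4)·(-4) + (3/4)·1 = -1/4.

-1/4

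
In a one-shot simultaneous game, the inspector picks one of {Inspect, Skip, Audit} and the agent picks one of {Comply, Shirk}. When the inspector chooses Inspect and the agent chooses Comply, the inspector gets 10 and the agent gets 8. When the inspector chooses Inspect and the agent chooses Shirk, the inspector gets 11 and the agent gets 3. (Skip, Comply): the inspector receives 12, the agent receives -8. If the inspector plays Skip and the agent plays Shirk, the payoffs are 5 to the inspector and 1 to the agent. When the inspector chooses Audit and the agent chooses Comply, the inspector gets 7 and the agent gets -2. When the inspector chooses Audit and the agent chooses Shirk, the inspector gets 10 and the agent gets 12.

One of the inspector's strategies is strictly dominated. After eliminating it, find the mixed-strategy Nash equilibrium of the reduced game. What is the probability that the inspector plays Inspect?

The inspector's strategy Audit is strictly dominated by Inspect: 10 > 7 and 11 > 10. Eliminate Audit.
In a mixed equilibrium the agent is indifferent between Comply and Shirk; this condition fixes p.
  the agent's expected payoff from Comply: p·8 + (1−p)·(-8) = 16p - 8
  the agent's expected payoff from Shirk: p·3 + (1−p)·1 = 2p + 1
  16p - 8 = 2p + 1  ⇒  14p = 9  ⇒  p = 9/14.

p = 9/14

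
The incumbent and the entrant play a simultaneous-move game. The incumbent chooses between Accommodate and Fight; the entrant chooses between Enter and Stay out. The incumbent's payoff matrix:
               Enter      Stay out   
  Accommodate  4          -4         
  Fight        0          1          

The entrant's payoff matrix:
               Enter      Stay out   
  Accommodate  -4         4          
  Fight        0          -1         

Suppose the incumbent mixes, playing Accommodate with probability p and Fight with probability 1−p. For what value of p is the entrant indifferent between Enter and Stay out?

p = 1/9

For the entrant to be willing to mix, the entrant must be indifferent between Enter and Stay out, which pins down the incumbent's mix.
  the entrant's payoff from Enter: p·(-4) + (1−p)·0 = -4p
  the entrant's payoff from Stay out: p·4 + (1−p)·(-1) = 5p - 1
  -4p = 5p - 1  ⇒  -9p = -1  ⇒  p = 1/9.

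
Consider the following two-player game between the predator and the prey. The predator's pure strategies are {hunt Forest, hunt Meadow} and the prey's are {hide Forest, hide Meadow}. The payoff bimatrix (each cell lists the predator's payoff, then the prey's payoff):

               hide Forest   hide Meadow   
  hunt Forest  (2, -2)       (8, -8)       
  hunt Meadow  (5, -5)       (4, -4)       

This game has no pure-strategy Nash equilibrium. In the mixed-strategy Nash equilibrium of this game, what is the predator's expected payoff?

For the predator to be willing to mix, the predator must be indifferent between hunt Forest and hunt Meadow, which pins down the prey's mix.
  the predator's payoff to hunt Forest: q·2 + (1−q)·8 = -6q + 8
  the predator's payoff to hunt Meadow: q·5 + (1−q)·4 = q + 4
  -6q + 8 = q + 4  ⇒  -7q = -4  ⇒  q = 4/7.
At equilibrium the predator is indifferent across rows, so the predator's payoff equals the payoff from hunt Forest: (4/7)·2 + (3/7)·8 = 32/7.

32/7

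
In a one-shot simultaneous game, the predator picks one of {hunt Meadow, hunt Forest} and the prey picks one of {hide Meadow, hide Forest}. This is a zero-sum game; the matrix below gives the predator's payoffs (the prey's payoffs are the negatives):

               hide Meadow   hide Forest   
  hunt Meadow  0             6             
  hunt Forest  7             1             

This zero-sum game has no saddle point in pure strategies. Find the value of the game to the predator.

The prey's mix must leave the predator indifferent between hunt Meadow and hunt Forest.
  the predator's expected payoff from hunt Meadow: q·0 + (1−q)·6 = -6q + 6
  the predator's expected payoff from hunt Forest: q·7 + (1−q)·1 = 6q + 1
  -6q + 6 = 6q + 1  ⇒  -12q = -5  ⇒  q = 5/12.
The value is the predator's expected payoff against this mix (using hunt Meadow): (5/12)·0 + (7/12)·6 = 7/2.

v = 7/2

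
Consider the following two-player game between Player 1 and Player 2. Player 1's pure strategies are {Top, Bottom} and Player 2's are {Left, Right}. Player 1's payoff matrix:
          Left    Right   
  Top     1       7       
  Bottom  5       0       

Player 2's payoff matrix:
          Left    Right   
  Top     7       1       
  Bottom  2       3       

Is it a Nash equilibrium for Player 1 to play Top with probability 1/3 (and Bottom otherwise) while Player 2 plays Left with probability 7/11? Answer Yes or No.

Given Player 1's mix p = 1/3, Player 2's payoff from Left is 11/3 but from Right is 7/3. Player 2 strictly prefers Left, so Player 2 would not mix.
So the proposed profile is not a Nash equilibrium.

No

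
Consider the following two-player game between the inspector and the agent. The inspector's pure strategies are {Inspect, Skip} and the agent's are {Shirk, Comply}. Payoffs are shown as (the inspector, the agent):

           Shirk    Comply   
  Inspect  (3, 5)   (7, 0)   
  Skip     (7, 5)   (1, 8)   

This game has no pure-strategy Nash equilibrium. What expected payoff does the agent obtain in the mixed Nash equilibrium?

5

For the agent to be willing to mix, the agent must be indifferent between Shirk and Comply, which pins down the inspector's mix.
  the agent's payoff from Shirk: p·5 + (1−p)·5 = 5
  the agent's payoff from Comply: p·0 + (1−p)·8 = -8p + 8
  5 = -8p + 8  ⇒  8p = 3  ⇒  p = 3/8.
At equilibrium the agent is indifferent across columns, so the agent's payoff equals the payoff from Shirk: (3/8)·5 + (5/8)·5 = 5.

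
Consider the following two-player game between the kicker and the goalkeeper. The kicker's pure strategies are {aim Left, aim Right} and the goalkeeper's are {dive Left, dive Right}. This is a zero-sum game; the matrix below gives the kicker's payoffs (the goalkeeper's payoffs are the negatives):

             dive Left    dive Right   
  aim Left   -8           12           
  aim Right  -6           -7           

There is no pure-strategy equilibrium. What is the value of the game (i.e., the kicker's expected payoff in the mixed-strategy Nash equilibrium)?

Set the kicker's expected payoff from aim Left equal to that from aim Right:
  the kicker's expected payoff from aim Left: q·(-8) + (1−q)·12 = -20q + 12
  the kicker's expected payoff from aim Right: q·(-6) + (1−q)·(-7) = q - 7
  -20q + 12 = q - 7  ⇒  -21q = -19  ⇒  q = 19/21.
The value is the kicker's expected payoff against this mix (using aim Left): (19/21)·(-8) + (2/21)·12 = -128/21.

v = -128/21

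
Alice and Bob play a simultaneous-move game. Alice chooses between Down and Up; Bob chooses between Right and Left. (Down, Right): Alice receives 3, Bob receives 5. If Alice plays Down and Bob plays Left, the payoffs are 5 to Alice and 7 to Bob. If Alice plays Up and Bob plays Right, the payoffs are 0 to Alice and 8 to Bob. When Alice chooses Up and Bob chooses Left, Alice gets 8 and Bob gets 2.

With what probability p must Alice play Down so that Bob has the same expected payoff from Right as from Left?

p = 3/4

Alice's mix must leave Bob indifferent between Right and Left.
  Bob's payoff from Right: p·5 + (1−p)·8 = -3p + 8
  Bob's payoff from Left: p·7 + (1−p)·2 = 5p + 2
  -3p + 8 = 5p + 2  ⇒  -8p = -6  ⇒  p = 3/4.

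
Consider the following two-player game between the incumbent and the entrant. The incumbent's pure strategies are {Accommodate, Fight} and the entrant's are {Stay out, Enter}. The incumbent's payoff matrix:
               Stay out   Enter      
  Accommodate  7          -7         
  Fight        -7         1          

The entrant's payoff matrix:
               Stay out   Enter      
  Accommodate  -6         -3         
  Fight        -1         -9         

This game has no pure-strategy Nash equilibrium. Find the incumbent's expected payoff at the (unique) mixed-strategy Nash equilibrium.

In a mixed equilibrium the incumbent is indifferent between Accommodate and Fight; this condition fixes q.
  the incumbent's expected payoff from Accommodate: q·7 + (1−q)·(-7) = 14q - 7
  the incumbent's expected payoff from Fight: q·(-7) + (1−q)·1 = -8q + 1
  14q - 7 = -8q + 1  ⇒  22q = 8  ⇒  q = 4/11.
At equilibrium the incumbent is indifferent across rows, so the incumbent's payoff equals the payoff from Accommodate: (4/11)·7 + (7/11)·(-7) = -21/11.

-21/11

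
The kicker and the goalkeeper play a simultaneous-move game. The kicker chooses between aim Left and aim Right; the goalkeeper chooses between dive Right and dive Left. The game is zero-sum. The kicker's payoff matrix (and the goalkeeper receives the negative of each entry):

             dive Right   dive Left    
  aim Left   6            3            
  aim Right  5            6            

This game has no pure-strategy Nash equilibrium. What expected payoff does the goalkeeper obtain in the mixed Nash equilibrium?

-21/4

Set the goalkeeper's expected payoff from dive Right equal to that from dive Left:
  the goalkeeper's payoff to dive Right: p·(-6) + (1−p)·(-5) = -p - 5
  the goalkeeper's payoff to dive Left: p·(-3) + (1−p)·(-6) = 3p - 6
  -p - 5 = 3p - 6  ⇒  -4p = -1  ⇒  p = 1/4.
At equilibrium the goalkeeper is indifferent across columns, so the goalkeeper's payoff equals the payoff from dive Right: (1/4)·(-6) + (3/4)·(-5) = -21/4.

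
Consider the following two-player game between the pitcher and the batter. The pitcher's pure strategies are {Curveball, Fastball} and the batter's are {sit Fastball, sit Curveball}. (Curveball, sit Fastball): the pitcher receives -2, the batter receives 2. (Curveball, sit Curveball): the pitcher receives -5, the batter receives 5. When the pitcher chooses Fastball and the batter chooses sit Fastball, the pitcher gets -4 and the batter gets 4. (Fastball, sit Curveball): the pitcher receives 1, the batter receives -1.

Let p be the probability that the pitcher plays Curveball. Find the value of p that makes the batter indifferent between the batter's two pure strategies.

p = 5/8

The batter's indifference between sit Fastball and sit Curveball determines the pitcher's mixing probability p:
  the batter's payoff to sit Fastball: p·2 + (1−p)·4 = -2p + 4
  the batter's payoff to sit Curveball: p·5 + (1−p)·(-1) = 6p - 1
  -2p + 4 = 6p - 1  ⇒  -8p = -5  ⇒  p = 5/8.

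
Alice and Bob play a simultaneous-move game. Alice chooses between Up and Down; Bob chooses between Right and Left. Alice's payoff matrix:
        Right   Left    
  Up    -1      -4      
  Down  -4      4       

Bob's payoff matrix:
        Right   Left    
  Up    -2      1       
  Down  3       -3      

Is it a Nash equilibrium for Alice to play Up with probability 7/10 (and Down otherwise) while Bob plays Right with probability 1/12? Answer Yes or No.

No

Given Alice's mix p = 7/10, Bob's payoff from Right is -1/2 but from Left is -1/5. Bob strictly prefers Left, so Bob would not mix.
So the proposed profile is not a Nash equilibrium.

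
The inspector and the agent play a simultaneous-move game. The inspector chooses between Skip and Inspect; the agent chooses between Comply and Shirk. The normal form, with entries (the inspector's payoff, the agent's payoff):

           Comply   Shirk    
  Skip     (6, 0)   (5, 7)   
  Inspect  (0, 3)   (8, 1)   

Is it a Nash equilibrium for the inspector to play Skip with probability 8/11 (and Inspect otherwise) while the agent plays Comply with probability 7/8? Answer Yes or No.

Given the inspector's mix p = 8/11, the agent's payoff from Comply is 9/11 but from Shirk is 59/11. The agent strictly prefers Shirk, so the agent would not mix.
So the proposed profile is not a Nash equilibrium.

No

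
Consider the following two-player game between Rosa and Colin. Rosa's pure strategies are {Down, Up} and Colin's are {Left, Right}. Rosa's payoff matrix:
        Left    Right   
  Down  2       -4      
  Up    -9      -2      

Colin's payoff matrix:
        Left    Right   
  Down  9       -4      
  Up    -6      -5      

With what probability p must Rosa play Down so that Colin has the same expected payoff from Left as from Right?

For Colin to be willing to mix, Colin must be indifferent between Left and Right, which pins down Rosa's mix.
  Colin's payoff to Left: p·9 + (1−p)·(-6) = 15p - 6
  Colin's payoff to Right: p·(-4) + (1−p)·(-5) = p - 5
  15p - 6 = p - 5  ⇒  14p = 1  ⇒  p = 1/14.

p = 1/14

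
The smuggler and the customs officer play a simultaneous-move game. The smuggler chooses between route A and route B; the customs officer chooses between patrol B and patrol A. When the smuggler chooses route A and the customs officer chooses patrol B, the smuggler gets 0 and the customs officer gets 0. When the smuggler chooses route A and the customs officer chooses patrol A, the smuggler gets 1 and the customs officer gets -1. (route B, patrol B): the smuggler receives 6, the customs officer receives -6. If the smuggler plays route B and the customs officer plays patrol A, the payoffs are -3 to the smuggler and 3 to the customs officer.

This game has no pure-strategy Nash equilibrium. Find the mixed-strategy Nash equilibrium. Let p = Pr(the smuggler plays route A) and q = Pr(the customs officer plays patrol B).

The customs officer's indifference between patrol B and patrol A determines the smuggler's mixing probability p:
  the customs officer's expected payoff from patrol B: p·0 + (1−p)·(-6) = 6p - 6
  the customs officer's expected payoff from patrol A: p·(-1) + (1−p)·3 = -4p + 3
  6p - 6 = -4p + 3  ⇒  10p = 9  ⇒  p = 9/10.
In a mixed equilibrium the smuggler is indifferent between route A and route B; this condition fixes q.
  the smuggler's expected payoff from route A: q·0 + (1−q)·1 = -q + 1
  the smuggler's expected payoff from route B: q·6 + (1−q)·(-3) = 9q - 3
  -q + 1 = 9q - 3  ⇒  -10q = -4  ⇒  q = 2/5.

p = 9/10, q = 2/5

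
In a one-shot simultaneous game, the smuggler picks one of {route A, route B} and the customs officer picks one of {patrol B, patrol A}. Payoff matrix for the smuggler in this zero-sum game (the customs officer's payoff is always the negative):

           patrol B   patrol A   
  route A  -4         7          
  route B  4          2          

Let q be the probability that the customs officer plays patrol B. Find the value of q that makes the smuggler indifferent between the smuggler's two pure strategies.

The customs officer's mix must leave the smuggler indifferent between route A and route B.
  the smuggler's expected payoff from route A: q·(-4) + (1−q)·7 = -11q + 7
  the smuggler's expected payoff from route B: q·4 + (1−q)·2 = 2q + 2
  -11q + 7 = 2q + 2  ⇒  -13q = -5  ⇒  q = 5/13.

q = 5/13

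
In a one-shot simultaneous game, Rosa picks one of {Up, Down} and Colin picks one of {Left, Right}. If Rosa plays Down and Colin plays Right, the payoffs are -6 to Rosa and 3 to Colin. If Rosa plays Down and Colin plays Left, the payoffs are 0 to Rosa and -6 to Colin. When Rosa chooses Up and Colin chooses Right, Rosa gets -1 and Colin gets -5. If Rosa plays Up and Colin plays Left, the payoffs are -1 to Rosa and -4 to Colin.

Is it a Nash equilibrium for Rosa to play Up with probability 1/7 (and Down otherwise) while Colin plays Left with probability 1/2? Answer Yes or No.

No

Given Rosa's mix p = 1/7, Colin's payoff from Left is -40/7 but from Right is 13/7. Colin strictly prefers Right, so Colin would not mix.
So the proposed profile is not a Nash equilibrium.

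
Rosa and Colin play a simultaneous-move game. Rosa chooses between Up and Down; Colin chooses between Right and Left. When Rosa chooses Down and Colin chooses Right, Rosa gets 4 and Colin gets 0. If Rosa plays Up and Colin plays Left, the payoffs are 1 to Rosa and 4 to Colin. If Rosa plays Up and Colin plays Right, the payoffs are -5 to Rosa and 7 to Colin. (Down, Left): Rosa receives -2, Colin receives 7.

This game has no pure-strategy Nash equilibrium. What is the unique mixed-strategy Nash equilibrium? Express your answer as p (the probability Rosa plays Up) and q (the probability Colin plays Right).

p = 7/10, q = 1/4

In a mixed equilibrium Colin is indifferent between Right and Left; this condition fixes p.
  Colin's expected payoff from Right: p·7 + (1−p)·0 = 7p
  Colin's expected payoff from Left: p·4 + (1−p)·7 = -3p + 7
  7p = -3p + 7  ⇒  10p = 7  ⇒  p = 7/10.
Set Rosa's expected payoff from Up equal to that from Down:
  Rosa's expected payoff from Up: q·(-5) + (1−q)·1 = -6q + 1
  Rosa's expected payoff from Down: q·4 + (1−q)·(-2) = 6q - 2
  -6q + 1 = 6q - 2  ⇒  -12q = -3  ⇒  q = 1/4.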